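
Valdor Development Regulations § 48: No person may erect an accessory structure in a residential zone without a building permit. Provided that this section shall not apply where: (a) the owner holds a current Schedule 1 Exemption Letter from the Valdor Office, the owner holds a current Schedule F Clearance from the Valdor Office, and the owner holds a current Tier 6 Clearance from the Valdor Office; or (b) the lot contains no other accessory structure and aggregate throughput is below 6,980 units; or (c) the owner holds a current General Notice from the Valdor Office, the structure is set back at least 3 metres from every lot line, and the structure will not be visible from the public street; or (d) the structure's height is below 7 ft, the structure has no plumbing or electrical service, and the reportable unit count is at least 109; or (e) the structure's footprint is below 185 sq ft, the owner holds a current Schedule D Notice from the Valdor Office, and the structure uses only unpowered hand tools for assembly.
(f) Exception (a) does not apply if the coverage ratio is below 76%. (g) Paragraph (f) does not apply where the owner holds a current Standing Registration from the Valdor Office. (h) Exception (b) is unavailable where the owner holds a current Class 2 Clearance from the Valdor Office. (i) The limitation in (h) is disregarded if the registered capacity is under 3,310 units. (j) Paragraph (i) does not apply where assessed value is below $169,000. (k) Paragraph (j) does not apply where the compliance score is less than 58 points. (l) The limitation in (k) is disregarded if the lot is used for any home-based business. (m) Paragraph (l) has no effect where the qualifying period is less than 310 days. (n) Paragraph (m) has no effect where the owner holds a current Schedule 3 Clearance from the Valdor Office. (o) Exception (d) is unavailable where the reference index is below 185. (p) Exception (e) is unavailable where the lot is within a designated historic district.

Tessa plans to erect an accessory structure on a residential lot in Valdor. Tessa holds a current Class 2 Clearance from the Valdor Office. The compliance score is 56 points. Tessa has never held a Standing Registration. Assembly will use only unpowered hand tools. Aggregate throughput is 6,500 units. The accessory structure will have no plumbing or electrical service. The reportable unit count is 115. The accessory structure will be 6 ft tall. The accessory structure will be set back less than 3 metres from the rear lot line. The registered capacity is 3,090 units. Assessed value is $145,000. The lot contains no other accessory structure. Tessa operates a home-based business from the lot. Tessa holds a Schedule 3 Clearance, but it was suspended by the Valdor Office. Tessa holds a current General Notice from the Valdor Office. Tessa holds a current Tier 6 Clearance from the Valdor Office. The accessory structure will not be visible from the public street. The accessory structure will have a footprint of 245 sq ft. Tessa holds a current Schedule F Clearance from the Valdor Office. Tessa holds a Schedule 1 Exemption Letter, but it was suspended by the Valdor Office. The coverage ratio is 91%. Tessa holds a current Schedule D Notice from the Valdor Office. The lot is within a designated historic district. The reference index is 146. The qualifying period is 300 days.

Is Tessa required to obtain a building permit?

No — exception (b) applies; Tessa does not need a building permit.

Exception (a) fails — there is no Schedule 1 Exemption Letter in force.
Exception (b) is satisfied on its face — the lot has no other accessory structure; aggregate throughput is 6,500 units, below the 6,980 units limit. Considering the limiting provisions: (h) would limit (b) — a current Class 2 Clearance is held — but (i) sets (h) aside: (i) operates against (h): the registered capacity is 3,090 units, under the 3,310 units limit. (j) would limit (i) — assessed value is $145,000, below the $169,000 limit — but (k) sets (j) aside: (k) operates against (j): the compliance score is 56 points, less than the 58 points limit. (l) is engaged (a home-based business operates on the lot), but is overridden by (m): (m) operates against (l): the qualifying period is 300 days, less than the 310 days limit. (n), which would lift (m), is not triggered — no current Schedule 3 Clearance is held. Exception (b) stands.
Exception (c) requires that the structure is set back at least 3 metres from every lot line; but the rear setback is under 3 m, so (c) is unavailable.
Exception (d)'s conditions are all satisfied: the structure's height is 6 ft, below the 7 ft limit; there is no plumbing or electrical service; the reportable unit count is 115, meeting the 109 threshold. But: (o) operates — the reference index is 146, below the 185 limit. (d) is therefore removed.
Exception (e) does not apply: the structure's footprint is 245 sq ft, not below 185 sq ft.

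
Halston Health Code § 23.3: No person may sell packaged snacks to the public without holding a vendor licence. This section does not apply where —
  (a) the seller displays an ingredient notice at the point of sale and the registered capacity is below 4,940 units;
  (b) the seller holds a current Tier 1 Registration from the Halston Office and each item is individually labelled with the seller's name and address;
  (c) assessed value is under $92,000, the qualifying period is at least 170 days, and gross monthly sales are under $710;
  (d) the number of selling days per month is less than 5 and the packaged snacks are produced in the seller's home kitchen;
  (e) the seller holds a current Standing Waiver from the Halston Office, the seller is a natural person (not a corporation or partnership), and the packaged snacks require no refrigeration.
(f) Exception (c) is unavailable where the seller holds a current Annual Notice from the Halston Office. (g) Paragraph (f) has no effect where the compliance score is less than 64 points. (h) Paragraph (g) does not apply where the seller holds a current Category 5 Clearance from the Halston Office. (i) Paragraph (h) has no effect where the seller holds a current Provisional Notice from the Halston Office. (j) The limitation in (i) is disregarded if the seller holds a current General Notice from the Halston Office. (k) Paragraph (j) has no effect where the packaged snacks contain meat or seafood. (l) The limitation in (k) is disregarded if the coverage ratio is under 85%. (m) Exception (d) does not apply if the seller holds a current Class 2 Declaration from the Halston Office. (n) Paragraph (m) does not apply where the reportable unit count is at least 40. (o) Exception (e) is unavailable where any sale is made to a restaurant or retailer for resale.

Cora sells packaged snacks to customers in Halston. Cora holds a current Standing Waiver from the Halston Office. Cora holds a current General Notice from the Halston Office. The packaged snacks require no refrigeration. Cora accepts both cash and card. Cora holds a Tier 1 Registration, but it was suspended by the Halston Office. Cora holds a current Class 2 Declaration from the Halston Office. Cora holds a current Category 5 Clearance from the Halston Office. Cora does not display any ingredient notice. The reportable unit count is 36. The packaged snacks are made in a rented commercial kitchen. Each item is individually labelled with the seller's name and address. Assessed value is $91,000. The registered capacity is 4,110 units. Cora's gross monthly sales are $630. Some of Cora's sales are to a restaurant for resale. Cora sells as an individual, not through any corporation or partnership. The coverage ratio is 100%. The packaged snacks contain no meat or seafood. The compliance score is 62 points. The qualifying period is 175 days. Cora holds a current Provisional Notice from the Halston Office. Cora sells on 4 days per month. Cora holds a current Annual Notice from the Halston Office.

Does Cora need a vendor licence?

Yes — Cora must hold a vendor licence.

Exception (a) fails — no ingredient notice is displayed.
Exception (b) requires that the seller holds a current Tier 1 Registration from the Halston Office; but no current Tier 1 Registration is held, so (b) is unavailable.
Exception (c)'s conditions are all satisfied: assessed value is $91,000, under the $92,000 limit; the qualifying period is 175 days, meeting the 170 days threshold; gross monthly sales are $630, under the $710 limit. However, paragraphs (f)–(l) must be considered: (f) operates against (c): a current Annual Notice is held. (g) is engaged (the compliance score is 62 points, less than the 64 points limit), but is itself disapplied by (h): (h) operates — a current Category 5 Clearance is held. (i) would limit (h) — a current Provisional Notice is held — but (j) sets (i) aside: (j) operates against (i): a current General Notice is held. (k) is not triggered (the packaged snacks contain no meat or seafood), so (j) stands. So (c) is unavailable.
Exception (d) does not apply: the packaged snacks are made in a commercial kitchen, not a home kitchen.
Exception (e): a current Standing Waiver is held; the seller is a natural person; the packaged snacks are shelf-stable — every condition holds. But: (o) operates — some sales are to a restaurant for resale. So (e) is unavailable.
None of the exceptions is available; § 23.3 applies in full.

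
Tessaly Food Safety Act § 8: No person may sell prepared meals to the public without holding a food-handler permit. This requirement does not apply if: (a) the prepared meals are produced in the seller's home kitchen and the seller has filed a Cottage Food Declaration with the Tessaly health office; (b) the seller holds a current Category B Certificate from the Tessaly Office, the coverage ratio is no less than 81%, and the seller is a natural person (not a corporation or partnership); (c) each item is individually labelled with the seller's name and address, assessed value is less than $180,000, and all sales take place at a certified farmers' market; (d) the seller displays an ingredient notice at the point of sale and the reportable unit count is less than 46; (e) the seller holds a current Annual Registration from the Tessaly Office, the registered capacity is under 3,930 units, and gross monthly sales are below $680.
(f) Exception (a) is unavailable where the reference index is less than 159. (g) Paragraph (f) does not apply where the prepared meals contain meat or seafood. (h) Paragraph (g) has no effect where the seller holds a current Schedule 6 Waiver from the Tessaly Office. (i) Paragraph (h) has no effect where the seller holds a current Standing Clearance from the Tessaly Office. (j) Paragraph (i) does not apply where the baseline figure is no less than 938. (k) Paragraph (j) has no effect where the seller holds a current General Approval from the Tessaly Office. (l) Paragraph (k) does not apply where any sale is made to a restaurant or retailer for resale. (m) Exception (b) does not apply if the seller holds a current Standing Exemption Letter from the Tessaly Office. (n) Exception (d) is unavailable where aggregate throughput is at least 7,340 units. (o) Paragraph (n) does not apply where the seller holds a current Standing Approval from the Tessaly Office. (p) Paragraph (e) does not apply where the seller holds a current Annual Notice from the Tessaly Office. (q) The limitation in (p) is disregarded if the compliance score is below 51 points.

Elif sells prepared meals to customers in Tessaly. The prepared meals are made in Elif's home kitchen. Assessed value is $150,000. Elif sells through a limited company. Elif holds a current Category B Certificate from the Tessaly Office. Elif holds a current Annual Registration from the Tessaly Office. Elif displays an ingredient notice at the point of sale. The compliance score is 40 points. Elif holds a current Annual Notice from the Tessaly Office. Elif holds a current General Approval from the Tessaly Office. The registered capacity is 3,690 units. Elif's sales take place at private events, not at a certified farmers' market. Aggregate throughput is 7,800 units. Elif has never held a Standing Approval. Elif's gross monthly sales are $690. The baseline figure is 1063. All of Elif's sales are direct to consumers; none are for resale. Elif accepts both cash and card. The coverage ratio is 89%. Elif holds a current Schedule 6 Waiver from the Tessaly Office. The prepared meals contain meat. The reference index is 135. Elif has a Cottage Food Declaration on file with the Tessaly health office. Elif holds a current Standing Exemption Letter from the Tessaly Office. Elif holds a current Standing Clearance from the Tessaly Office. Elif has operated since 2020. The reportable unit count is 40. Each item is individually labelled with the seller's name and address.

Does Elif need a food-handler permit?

Exception (a)'s conditions are all satisfied: the prepared meals are home-kitchen produced; a Cottage Food Declaration is on file. Under paragraphs (f)–(l): (f) would limit (a) — the reference index is 135, less than the 159 limit — but (g) sets (f) aside: (g) is engaged — the prepared meals contain meat. (h) would limit (g) — a current Schedule 6 Waiver is held — but (i) sets (h) aside: (i) operates against (h): a current Standing Clearance is held. (j) would limit (i) — the baseline figure is 1,063, meeting the 938 threshold — but (k) sets (j) aside: (k) operates against (j): a current General Approval is held. (l), which would lift (k), does not operate here — no sales are for resale. Exception (a) stands.
Exception (b) fails — the seller operates through a limited company.
Exception (c) does not apply: sales are at private events, not a certified farmers' market.
Exception (d): an ingredient notice is displayed; the reportable unit count is 40, less than the 46 limit — every condition holds. However, paragraphs (n)–(o) must be considered: (n) operates against (d): aggregate throughput is 7,800 units, meeting the 7,340 units threshold. (o) does not operate here (there is no Standing Approval in force), so (n) stands. (d) is therefore removed.
Exception (e) does not apply: gross monthly sales are $690, not below $680.

No — exception (a) applies; Elif is not required to hold a food-handler permit.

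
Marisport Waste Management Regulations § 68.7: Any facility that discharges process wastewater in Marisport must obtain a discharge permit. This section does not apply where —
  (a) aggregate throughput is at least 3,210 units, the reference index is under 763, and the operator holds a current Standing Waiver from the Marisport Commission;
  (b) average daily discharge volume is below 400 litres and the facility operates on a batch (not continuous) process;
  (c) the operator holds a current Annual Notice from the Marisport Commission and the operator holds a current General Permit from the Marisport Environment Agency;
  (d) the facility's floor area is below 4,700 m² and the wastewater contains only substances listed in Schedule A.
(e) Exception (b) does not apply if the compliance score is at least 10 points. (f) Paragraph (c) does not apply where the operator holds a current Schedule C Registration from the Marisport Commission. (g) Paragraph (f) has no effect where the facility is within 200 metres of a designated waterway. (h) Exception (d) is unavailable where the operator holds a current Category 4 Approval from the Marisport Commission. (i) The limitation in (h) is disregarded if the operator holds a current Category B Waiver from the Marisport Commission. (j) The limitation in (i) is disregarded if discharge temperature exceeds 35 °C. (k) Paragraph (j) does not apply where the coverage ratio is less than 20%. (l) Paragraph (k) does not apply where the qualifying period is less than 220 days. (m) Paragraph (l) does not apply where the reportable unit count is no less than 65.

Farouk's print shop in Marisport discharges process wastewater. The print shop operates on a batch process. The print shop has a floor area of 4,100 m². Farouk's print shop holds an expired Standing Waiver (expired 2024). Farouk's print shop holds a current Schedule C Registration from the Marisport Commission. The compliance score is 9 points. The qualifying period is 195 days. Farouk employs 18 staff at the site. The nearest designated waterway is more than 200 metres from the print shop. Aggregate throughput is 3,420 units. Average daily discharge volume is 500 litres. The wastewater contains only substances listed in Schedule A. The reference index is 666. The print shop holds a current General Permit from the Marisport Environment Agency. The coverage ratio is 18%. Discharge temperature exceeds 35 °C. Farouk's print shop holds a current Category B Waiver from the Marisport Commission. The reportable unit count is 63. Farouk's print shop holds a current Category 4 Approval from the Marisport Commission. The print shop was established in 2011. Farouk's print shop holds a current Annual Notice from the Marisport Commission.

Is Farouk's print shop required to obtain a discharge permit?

Exception (a) does not apply: no current Standing Waiver is held.
Exception (b) requires that average daily discharge volume is below 400 litres; but average daily discharge volume is 500 litres, not below 400 litres, so (b) is unavailable.
All of (c)'s requirements are met (a current Annual Notice is held; a current General Permit is held). However, paragraphs (f)–(g) must be considered: (f) is engaged — a current Schedule C Registration is held. (g), which would lift (f), is not triggered — the print shop is more than 200 m from any designated waterway. Exception (c) does not apply.
Exception (d) is satisfied on its face — the facility's floor area is 4,100 m², below the 4,700 m² limit; the wastewater is Schedule-A-only. But: (h) applies — a current Category 4 Approval is held. (i) would limit (h) — a current Category B Waiver is held — but (j) sets (i) aside: (j) applies — discharge temperature exceeds 35 °C. (k) would limit (j) — the coverage ratio is 18%, less than the 20% limit — but (l) sets (k) aside: (l) is engaged — the qualifying period is 195 days, less than the 220 days limit. (m) does not operate here (the reportable unit count is 63, short of 65), so (l) stands. (d) is therefore removed.
No exception is made out. Farouk's print shop falls within the general rule.

Yes — Farouk's print shop must obtain a discharge permit.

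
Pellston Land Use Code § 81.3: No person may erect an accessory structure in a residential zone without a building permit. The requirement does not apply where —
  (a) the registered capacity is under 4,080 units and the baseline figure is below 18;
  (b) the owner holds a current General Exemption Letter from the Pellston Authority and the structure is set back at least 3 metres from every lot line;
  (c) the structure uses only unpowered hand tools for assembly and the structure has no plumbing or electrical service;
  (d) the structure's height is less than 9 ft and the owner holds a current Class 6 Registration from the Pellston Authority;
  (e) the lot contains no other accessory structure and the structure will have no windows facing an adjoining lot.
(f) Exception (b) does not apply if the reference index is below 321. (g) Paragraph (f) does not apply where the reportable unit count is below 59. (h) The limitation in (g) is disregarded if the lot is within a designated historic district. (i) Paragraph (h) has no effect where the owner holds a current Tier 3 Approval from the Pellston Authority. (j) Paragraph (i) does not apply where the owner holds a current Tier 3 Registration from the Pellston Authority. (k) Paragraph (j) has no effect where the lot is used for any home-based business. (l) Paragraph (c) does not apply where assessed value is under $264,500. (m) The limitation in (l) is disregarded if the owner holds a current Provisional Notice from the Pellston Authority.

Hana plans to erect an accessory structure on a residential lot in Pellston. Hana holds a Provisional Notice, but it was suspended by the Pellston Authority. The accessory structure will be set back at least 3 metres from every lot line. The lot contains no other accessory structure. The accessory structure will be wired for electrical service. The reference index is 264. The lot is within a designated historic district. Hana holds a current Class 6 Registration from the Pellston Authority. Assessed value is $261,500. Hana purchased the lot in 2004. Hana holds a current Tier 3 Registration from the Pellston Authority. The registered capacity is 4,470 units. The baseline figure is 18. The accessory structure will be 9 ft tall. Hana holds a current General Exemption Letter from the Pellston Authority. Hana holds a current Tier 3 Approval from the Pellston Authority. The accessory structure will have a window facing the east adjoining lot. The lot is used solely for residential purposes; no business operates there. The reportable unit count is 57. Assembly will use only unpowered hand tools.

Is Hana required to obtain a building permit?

Yes — Hana must obtain a building permit.

Exception (a) requires that the registered capacity is under 4,080 units; but the registered capacity is 4,470 units, not under 4,080 units, so (a) is unavailable.
Exception (b)'s conditions are all satisfied: a current General Exemption Letter is held; the setback is at least 3 m on every side. Turning to paragraphs (f)–(k): (f) is engaged — the reference index is 264, below the 321 limit. (g) applies (the reportable unit count is 57, below the 59 limit), but is itself disapplied by (h): (h) operates against (g): the lot is in a historic district. (i) applies (a current Tier 3 Approval is held), but is itself disapplied by (j): (j) operates against (i): a current Tier 3 Registration is held. (k), which would lift (j), is inapplicable — the lot is solely residential. So (b) is unavailable.
Exception (c) requires that the structure has no plumbing or electrical service; but electrical service is planned, so (c) is unavailable.
Exception (d) requires that the structure's height is less than 9 ft; but the structure's height is 9 ft, not less than 9 ft, so (d) is unavailable.
Exception (e) does not apply: a window faces an adjoining lot.
No exception displaces § 81.3.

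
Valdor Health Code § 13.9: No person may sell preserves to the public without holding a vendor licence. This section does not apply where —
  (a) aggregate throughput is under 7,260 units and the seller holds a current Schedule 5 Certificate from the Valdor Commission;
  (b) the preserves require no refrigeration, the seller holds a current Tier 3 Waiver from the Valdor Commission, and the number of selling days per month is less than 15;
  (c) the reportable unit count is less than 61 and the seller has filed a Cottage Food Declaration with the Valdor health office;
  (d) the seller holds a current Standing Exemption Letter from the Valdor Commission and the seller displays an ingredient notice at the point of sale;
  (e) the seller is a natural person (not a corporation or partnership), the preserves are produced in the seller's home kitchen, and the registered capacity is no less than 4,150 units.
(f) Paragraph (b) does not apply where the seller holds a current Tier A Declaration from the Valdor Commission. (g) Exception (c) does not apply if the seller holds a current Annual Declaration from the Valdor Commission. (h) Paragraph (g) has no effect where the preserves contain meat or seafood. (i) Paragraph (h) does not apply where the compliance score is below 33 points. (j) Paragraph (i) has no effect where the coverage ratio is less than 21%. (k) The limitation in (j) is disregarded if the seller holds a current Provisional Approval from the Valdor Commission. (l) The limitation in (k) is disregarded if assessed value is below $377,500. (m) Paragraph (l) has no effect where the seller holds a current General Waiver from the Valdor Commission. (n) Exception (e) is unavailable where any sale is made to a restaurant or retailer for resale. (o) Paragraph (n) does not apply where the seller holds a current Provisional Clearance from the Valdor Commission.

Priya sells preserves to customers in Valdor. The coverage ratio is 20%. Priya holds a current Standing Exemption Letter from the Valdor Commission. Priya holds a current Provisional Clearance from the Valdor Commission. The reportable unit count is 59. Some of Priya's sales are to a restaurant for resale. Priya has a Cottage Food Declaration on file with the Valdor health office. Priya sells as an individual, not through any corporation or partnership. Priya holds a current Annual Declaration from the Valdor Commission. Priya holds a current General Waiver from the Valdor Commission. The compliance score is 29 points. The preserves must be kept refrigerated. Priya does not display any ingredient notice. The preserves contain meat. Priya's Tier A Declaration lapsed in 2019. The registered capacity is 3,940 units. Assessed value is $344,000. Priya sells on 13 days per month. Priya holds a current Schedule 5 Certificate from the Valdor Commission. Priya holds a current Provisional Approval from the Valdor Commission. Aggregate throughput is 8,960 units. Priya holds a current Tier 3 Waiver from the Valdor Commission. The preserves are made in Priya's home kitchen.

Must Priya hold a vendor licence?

Yes — Priya must hold a vendor licence.

Exception (a) fails — aggregate throughput is 8,960 units, not under 7,260 units.
Exception (b) requires that the preserves require no refrigeration; but the preserves require refrigeration, so (b) is unavailable.
Exception (c)'s conditions are all satisfied: the reportable unit count is 59, less than the 61 limit; a Cottage Food Declaration is on file. Turning to paragraphs (g)–(m): (g) operates against (c): a current Annual Declaration is held. (h) would limit (g) — the preserves contain meat — but (i) sets (h) aside: (i) is triggered — the compliance score is 29 points, below the 33 points limit. (j) operates (the coverage ratio is 20%, less than the 21% limit), but yields to (k): (k) operates against (j): a current Provisional Approval is held. (l) operates (assessed value is $344,000, below the $377,500 limit), but is itself disapplied by (m): (m) operates against (l): a current General Waiver is held. (c) is therefore removed.
Exception (d) does not apply: no ingredient notice is displayed.
Exception (e) does not apply: the registered capacity is 3,940 units, short of 4,150 units.
None of the exceptions is available; § 13.9 applies in full.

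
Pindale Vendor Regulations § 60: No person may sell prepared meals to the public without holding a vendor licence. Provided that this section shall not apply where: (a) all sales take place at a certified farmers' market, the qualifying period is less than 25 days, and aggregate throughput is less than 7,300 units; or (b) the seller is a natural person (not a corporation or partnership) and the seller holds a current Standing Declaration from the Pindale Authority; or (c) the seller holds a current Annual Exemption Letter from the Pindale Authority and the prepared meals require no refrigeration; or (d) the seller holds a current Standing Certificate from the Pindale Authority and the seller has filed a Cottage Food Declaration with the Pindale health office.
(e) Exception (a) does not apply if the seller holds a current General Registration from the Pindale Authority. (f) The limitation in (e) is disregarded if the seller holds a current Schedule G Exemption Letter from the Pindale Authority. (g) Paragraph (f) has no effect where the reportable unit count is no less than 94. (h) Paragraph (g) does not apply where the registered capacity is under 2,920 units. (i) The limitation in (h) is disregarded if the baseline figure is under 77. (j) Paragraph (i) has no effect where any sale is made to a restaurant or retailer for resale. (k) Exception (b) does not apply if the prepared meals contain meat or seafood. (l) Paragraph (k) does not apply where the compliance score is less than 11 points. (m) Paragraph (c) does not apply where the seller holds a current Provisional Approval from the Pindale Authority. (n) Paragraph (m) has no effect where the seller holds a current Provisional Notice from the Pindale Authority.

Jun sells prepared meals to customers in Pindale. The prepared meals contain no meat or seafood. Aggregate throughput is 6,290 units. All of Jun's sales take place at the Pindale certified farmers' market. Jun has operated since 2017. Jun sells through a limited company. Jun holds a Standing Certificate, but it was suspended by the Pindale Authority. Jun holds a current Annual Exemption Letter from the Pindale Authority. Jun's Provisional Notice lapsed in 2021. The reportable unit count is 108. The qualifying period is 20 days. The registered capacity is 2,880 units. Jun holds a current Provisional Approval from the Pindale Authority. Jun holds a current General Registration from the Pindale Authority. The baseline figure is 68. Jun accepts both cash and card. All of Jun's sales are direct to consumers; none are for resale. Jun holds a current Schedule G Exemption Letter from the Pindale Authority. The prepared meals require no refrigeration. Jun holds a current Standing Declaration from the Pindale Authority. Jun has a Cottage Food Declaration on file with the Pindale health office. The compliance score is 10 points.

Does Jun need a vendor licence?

Yes — Jun must hold a vendor licence.

Exception (a) is satisfied on its face — all sales are at a certified farmers' market; the qualifying period is 20 days, less than the 25 days limit; aggregate throughput is 6,290 units, less than the 7,300 units limit. Turning to paragraphs (e)–(j): (e) is engaged — a current General Registration is held. (f) is engaged (a current Schedule G Exemption Letter is held), but is displaced by (g): (g) operates against (f): the reportable unit count is 108, meeting the 94 threshold. (h) would limit (g) — the registered capacity is 2,880 units, under the 2,920 units limit — but (i) sets (h) aside: (i) operates against (h): the baseline figure is 68, under the 77 limit. (j), which would lift (i), is inapplicable — no sales are for resale. Exception (a) does not apply.
Exception (b) requires that the seller is a natural person (not a corporation or partnership); but the seller operates through a limited company, so (b) is unavailable.
Exception (c) is satisfied on its face — a current Annual Exemption Letter is held; the prepared meals are shelf-stable. But: (m) operates — a current Provisional Approval is held. (n) does not operate here (the Provisional Notice is not current), so (m) stands. (c) is therefore removed.
Exception (d) fails — the Standing Certificate is not current.
No exception displaces § 60.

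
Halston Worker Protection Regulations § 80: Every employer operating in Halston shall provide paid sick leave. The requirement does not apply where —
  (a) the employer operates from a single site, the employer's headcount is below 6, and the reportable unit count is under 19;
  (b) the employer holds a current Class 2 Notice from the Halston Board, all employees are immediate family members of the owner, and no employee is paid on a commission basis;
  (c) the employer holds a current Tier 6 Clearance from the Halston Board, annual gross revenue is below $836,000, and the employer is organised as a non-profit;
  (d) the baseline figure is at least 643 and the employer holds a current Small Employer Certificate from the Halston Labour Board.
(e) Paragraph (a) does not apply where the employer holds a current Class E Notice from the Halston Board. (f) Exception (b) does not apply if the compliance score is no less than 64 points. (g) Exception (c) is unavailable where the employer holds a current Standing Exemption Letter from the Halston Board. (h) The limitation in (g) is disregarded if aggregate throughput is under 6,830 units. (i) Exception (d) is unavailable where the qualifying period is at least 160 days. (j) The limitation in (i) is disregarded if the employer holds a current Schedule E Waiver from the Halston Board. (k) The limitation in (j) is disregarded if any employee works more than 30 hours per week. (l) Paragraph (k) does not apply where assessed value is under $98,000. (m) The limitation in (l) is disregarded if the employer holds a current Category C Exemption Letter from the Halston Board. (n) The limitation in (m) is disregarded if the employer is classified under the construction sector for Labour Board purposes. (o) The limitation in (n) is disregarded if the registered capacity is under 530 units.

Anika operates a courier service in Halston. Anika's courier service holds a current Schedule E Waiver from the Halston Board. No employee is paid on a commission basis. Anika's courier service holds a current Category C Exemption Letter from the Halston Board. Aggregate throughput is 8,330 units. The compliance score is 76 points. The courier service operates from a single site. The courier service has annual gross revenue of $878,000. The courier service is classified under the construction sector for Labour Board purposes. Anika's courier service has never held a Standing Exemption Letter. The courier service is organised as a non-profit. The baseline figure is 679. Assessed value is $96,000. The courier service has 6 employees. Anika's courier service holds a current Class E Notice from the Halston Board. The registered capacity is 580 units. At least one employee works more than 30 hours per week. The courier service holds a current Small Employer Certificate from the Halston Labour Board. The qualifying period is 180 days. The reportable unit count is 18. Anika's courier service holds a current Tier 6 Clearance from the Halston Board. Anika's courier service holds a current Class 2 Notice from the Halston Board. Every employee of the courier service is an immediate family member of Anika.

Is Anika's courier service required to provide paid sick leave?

Exception (a) does not apply: the employer's headcount is 6, not below 6.
All of (b)'s requirements are met (a current Class 2 Notice is held; every employee is an immediate family member; no employee is paid on commission). But: (f) operates against (b): the compliance score is 76 points, meeting the 64 points threshold. (b) is therefore removed.
Exception (c) requires that annual gross revenue is below $836,000; but annual gross revenue is $878,000, not below $836,000, so (c) is unavailable.
Exception (d) is satisfied on its face — the baseline figure is 679, meeting the 643 threshold; a current Small Employer Certificate is held. Under paragraphs (i)–(o): (i) would limit (d) — the qualifying period is 180 days, meeting the 160 days threshold — but (j) sets (i) aside: (j) operates against (i): a current Schedule E Waiver is held. (k) would limit (j) — at least one employee exceeds 30 hours/week — but (l) sets (k) aside: (l) operates against (k): assessed value is $96,000, under the $98,000 limit. (m) is engaged (a current Category C Exemption Letter is held), but is set aside by (n): (n) is engaged — the courier service is classified under the construction sector. (o) does not operate here (the registered capacity is 580 units, not under 530 units), so (n) stands. Exception (d) stands.

No — exception (d) applies; Anika's courier service is not required to provide paid sick leave.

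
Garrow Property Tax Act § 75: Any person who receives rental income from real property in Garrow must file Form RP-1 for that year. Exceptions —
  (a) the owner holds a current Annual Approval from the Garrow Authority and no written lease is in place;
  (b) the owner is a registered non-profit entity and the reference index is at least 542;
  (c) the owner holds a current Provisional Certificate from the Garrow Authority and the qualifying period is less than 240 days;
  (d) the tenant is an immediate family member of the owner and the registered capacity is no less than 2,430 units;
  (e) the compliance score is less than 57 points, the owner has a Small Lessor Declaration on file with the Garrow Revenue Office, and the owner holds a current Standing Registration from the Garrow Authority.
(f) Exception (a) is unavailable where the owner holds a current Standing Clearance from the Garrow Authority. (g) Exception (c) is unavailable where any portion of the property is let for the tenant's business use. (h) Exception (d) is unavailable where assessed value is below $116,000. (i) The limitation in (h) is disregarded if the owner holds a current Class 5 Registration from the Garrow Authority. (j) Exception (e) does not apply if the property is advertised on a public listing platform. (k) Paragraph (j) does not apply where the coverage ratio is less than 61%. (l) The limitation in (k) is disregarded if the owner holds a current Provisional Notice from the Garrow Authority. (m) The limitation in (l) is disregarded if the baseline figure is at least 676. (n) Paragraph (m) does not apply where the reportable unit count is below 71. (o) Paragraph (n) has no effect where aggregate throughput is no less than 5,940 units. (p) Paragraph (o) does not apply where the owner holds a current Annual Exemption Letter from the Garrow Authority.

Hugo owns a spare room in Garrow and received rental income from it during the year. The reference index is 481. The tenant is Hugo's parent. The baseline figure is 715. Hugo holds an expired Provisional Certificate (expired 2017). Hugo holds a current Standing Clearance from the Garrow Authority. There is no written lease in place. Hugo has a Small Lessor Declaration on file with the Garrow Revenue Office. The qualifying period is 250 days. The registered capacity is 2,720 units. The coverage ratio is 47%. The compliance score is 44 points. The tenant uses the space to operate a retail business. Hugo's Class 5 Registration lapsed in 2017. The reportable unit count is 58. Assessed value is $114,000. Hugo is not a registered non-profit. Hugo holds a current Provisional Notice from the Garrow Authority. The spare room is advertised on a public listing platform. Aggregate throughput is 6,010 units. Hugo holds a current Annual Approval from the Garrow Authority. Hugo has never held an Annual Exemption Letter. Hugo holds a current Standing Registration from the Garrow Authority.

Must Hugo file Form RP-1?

Exception (a) is satisfied on its face — a current Annual Approval is held; there is no written lease. But applying paragraph (f): (f) operates — a current Standing Clearance is held. Exception (a) does not apply.
Exception (b) fails — Hugo is not a registered non-profit.
Exception (c) requires that the owner holds a current Provisional Certificate from the Garrow Authority; but the Provisional Certificate is not current, so (c) is unavailable.
Exception (d) is satisfied on its face — the tenant is an immediate family member; the registered capacity is 2,720 units, meeting the 2,430 units threshold. But applying paragraphs (h)–(i): (h) applies — assessed value is $114,000, below the $116,000 limit. (i) does not operate here (the Class 5 Registration is not current), so (h) stands. Exception (d) does not apply.
Exception (e): the compliance score is 44 points, less than the 57 points limit; a Small Lessor Declaration is on file; a current Standing Registration is held — every condition holds. Applying paragraphs (j)–(p): (j) would limit (e) — the property is publicly advertised — but (k) sets (j) aside: (k) operates against (j): the coverage ratio is 47%, less than the 61% limit. (l) would limit (k) — a current Provisional Notice is held — but (m) sets (l) aside: (m) operates against (l): the baseline figure is 715, meeting the 676 threshold. (n) would limit (m) — the reportable unit count is 58, below the 71 limit — but (o) sets (n) aside: (o) is engaged — aggregate throughput is 6,010 units, meeting the 5,940 units threshold. (p), which would lift (o), is not engaged — there is no Annual Exemption Letter in force. Exception (e) stands.

No — exception (e) applies; Hugo is not required to file Form RP-1.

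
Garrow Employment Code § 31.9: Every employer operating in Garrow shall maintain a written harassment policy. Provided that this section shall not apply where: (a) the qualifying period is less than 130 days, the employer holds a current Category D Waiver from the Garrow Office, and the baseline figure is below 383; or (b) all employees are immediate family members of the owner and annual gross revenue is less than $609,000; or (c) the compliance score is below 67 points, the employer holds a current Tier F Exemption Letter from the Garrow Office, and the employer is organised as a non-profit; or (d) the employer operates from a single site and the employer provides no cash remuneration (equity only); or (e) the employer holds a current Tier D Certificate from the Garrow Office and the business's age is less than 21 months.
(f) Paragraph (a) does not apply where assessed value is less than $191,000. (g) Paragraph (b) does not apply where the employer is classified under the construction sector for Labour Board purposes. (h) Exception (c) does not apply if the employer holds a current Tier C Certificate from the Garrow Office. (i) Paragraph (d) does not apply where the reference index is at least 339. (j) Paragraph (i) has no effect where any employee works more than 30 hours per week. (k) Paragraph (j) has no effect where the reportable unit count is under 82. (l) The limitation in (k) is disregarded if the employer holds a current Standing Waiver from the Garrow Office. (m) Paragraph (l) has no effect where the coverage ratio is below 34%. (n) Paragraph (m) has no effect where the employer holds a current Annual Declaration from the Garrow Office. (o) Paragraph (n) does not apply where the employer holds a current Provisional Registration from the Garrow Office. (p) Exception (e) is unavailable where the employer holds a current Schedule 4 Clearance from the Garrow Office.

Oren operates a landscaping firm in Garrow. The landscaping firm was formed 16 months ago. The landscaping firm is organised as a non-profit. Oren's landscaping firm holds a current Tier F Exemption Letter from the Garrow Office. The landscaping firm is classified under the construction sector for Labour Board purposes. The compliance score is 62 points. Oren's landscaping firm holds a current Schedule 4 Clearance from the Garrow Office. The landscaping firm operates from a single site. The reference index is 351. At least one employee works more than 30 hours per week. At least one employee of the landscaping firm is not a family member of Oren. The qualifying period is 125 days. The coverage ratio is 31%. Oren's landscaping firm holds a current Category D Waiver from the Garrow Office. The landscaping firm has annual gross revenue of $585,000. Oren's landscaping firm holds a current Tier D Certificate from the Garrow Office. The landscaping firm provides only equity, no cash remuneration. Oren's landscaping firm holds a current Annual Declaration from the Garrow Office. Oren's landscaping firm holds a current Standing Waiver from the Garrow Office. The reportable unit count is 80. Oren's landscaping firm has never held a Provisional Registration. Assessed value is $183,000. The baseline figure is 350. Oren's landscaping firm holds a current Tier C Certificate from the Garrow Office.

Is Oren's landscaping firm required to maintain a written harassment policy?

All of (a)'s requirements are met (the qualifying period is 125 days, less than the 130 days limit; a current Category D Waiver is held; the baseline figure is 350, below the 383 limit). However, paragraph (f) must be considered: (f) operates against (a): assessed value is $183,000, less than the $191,000 limit. (a) is therefore removed.
Exception (b) does not apply: at least one employee is not a family member.
Exception (c) is satisfied on its face — the compliance score is 62 points, below the 67 points limit; a current Tier F Exemption Letter is held; the employer is a non-profit. But: (h) applies — a current Tier C Certificate is held. (c) is therefore removed.
Exception (d): the employer operates from a single site; remuneration is equity-only — every condition holds. As to paragraphs (i)–(o): (i) is engaged (the reference index is 351, meeting the 339 threshold), but is overridden by (j): (j) applies — at least one employee exceeds 30 hours/week. (k) would limit (j) — the reportable unit count is 80, under the 82 limit — but (l) sets (k) aside: (l) operates against (k): a current Standing Waiver is held. (m) would limit (l) — the coverage ratio is 31%, below the 34% limit — but (n) sets (m) aside: (n) operates against (m): a current Annual Declaration is held. (o) is not engaged (no current Provisional Registration is held), so (n) stands. (d) remains available.
Exception (e) is satisfied on its face — a current Tier D Certificate is held; the business's age is 16 months, less than the 21 months limit. But applying paragraph (p): (p) operates against (e): a current Schedule 4 Clearance is held. (e) is therefore removed.

No — exception (d) applies; Oren's landscaping firm is not required to maintain a written harassment policy.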